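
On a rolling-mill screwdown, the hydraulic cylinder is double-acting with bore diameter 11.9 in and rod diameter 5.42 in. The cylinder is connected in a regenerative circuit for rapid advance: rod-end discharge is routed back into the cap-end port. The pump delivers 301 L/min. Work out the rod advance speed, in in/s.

v ≈ 13.3 in/s

In regeneration the rod-end outflow joins the pump flow into the cap end, so the net volume the pump must supply per unit advance equals the rod cross-section area.
Rod cross-section A_rod = π/4 × (5.42 in)² = 23.07 in^2
v = Q_pump / A_rod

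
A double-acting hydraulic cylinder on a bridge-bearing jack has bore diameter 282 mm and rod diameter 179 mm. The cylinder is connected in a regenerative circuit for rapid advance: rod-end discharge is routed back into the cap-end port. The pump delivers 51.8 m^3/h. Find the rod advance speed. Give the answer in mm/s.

In regeneration the rod-end outflow joins the pump flow into the cap end, so the net volume the pump must supply per unit advance equals the rod cross-section area.
Rod cross-section A_rod = π/4 × (179 mm)² = 25160 mm^2
v = Q_pump / A_rod

v ≈ 572 mm/s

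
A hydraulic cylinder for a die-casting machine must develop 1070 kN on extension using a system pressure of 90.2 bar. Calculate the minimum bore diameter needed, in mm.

Extension force acts on the full piston face: F = P × (π/4)D².
D = √(4F / (πP)) = √(4 × 1070 kN / (π × 90.2 bar))

D ≈ 389 mm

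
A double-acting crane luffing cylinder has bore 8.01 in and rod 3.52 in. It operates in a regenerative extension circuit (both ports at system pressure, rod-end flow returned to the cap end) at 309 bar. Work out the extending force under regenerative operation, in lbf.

F ≈ 43600 lbf

With equal pressure on both faces, forces on the annular region cancel; the net push is pressure × rod cross-section.
Rod cross-section A_rod = π/4 × (3.52 in)² = 9.731 in^2
F = P × A_rod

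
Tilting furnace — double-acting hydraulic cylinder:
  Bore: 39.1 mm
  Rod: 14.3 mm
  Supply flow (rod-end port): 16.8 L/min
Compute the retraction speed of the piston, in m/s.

v ≈ 0.269 m/s

Rod-side annular area A_ann = π/4 × (39.1² − 14.3²) = 1040 mm^2
Flow into the rod-end port fills the annular volume.
v = Q / A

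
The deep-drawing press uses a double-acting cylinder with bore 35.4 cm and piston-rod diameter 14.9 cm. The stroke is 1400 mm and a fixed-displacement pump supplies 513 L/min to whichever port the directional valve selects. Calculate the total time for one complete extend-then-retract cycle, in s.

Cap-side area A_cap = π/4 × (35.4 cm)² = 984.2 cm^2
Rod-side annular area A_ann = π/4 × (35.4² − 14.9²) = 809.9 cm^2
t_ext = A_cap·L/Q = 16.12 s
t_ret = A_ann·L/Q = 13.26 s
t_cycle = t_ext + t_ret

t ≈ 29.4 s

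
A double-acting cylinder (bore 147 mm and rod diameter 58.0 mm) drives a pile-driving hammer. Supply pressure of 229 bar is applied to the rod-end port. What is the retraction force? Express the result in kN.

Rod-side annular area A_ann = π/4 × (147² − 58.0²) = 14330 mm^2
On retraction the pressure acts on the annular area (bore minus rod).
F = P × A_ann

F ≈ 328 kN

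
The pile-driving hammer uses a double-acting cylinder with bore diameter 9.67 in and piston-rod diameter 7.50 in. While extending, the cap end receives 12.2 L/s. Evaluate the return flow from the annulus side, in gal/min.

Cap-side area A_cap = π/4 × (9.67 in)² = 73.44 in^2
Rod-side annular area A_ann = π/4 × (9.67² − 7.50²) = 29.26 in^2
Piston speed v = Q_in/A_cap; rod-end outflow Q_out = v × A_ann = Q_in × A_ann/A_cap.

Q_out ≈ 77.1 gal/min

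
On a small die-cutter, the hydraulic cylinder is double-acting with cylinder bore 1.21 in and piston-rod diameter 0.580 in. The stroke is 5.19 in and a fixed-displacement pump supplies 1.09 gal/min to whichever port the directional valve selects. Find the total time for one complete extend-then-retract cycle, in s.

t ≈ 2.52 s

Cap-side area A_cap = π/4 × (1.21 in)² = 1.150 in^2
Rod-side annular area A_ann = π/4 × (1.21² − 0.580²) = 0.8857 in^2
t_ext = A_cap·L/Q = 1.422 s
t_ret = A_ann·L/Q = 1.095 s
t_cycle = t_ext + t_ret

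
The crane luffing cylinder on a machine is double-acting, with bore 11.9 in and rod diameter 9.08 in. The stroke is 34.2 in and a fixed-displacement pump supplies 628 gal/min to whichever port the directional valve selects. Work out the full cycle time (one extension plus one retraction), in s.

Cap-side area A_cap = π/4 × (11.9 in)² = 111.2 in^2
Rod-side annular area A_ann = π/4 × (11.9² − 9.08²) = 46.47 in^2
t_ext = A_cap·L/Q = 1.573 s
t_ret = A_ann·L/Q = 0.6573 s
t_cycle = t_ext + t_ret

t ≈ 2.23 s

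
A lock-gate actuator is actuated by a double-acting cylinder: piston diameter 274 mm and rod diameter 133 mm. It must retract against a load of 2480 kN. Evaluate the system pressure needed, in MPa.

P ≈ 55.0 MPa

Rod-side annular area A_ann = π/4 × (274² − 133²) = 45070 mm^2
Retraction: pressure acts on the annular area.
P = F / A = 2480 kN / A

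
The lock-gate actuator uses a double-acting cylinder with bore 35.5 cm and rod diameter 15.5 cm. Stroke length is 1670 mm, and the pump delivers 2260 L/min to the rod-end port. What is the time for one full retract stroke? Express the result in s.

Rod-side annular area A_ann = π/4 × (35.5² − 15.5²) = 801.1 cm^2
Swept volume V = A × L; t = V / Q = A·L / Q

t ≈ 3.55 s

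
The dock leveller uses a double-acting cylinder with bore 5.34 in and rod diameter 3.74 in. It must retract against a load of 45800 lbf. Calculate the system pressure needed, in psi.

Rod-side annular area A_ann = π/4 × (5.34² − 3.74²) = 11.41 in^2
Retraction: pressure acts on the annular area.
P = F / A = 45800 lbf / A

P ≈ 4010 psi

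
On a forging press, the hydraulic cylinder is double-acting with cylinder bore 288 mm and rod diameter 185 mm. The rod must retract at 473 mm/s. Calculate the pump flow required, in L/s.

Rod-side annular area A_ann = π/4 × (288² − 185²) = 38260 mm^2
Q = A × v

Q ≈ 18.1 L/s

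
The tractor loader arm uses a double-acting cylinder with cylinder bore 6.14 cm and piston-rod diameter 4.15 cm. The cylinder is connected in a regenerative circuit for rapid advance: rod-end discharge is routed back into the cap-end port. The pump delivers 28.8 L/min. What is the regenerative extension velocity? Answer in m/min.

v ≈ 21.3 m/min

In regeneration the rod-end outflow joins the pump flow into the cap end, so the net volume the pump must supply per unit advance equals the rod cross-section area.
Rod cross-section A_rod = π/4 × (4.15 cm)² = 13.53 cm^2
v = Q_pump / A_rod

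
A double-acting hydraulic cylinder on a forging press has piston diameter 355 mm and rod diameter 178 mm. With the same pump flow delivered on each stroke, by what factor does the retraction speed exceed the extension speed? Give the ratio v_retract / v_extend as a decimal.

Cap-side area A_cap = π/4 × (355 mm)² = 98980 mm^2
Rod-side annular area A_ann = π/4 × (355² − 178²) = 74100 mm^2
For equal Q, v ∝ 1/A, so v_ret/v_ext = A_cap/A_ann.

v_ret/v_ext ≈ 1.34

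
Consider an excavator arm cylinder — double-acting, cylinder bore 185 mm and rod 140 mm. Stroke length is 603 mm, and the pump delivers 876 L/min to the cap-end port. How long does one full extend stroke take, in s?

t ≈ 1.11 s

Cap-side area A_cap = π/4 × (185 mm)² = 26880 mm^2
Swept volume V = A × L; t = V / Q = A·L / Q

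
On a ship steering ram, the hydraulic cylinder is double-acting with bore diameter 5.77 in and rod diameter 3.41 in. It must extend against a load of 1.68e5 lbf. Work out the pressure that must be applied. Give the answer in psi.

Cap-side area A_cap = π/4 × (5.77 in)² = 26.15 in^2
P = F / A = 1.68e5 lbf / A

P ≈ 6420 psi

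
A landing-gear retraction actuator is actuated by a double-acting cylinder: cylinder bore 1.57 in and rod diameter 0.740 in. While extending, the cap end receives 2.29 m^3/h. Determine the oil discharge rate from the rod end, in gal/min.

Q_out ≈ 7.84 gal/min

Cap-side area A_cap = π/4 × (1.57 in)² = 1.936 in^2
Rod-side annular area A_ann = π/4 × (1.57² − 0.740²) = 1.506 in^2
Piston speed v = Q_in/A_cap; rod-end outflow Q_out = v × A_ann = Q_in × A_ann/A_cap.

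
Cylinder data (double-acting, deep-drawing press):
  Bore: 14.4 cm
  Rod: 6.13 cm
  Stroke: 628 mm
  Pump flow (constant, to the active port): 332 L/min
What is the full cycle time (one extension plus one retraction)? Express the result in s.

t ≈ 3.36 s

Cap-side area A_cap = π/4 × (14.4 cm)² = 162.9 cm^2
Rod-side annular area A_ann = π/4 × (14.4² − 6.13²) = 133.3 cm^2
t_ext = A_cap·L/Q = 1.848 s
t_ret = A_ann·L/Q = 1.513 s
t_cycle = t_ext + t_ret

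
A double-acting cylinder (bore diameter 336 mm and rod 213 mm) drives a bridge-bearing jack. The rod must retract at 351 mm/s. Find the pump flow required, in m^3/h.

Rod-side annular area A_ann = π/4 × (336² − 213²) = 53040 mm^2
Q = A × v

Q ≈ 67.0 m^3/h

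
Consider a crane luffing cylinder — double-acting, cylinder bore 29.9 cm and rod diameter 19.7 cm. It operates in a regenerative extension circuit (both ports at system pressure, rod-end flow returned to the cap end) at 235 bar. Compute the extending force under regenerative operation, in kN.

F ≈ 716 kN

With equal pressure on both faces, forces on the annular region cancel; the net push is pressure × rod cross-section.
Rod cross-section A_rod = π/4 × (19.7 cm)² = 304.8 cm^2
F = P × A_rod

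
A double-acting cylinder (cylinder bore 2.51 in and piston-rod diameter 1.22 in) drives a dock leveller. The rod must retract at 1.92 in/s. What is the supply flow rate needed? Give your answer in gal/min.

Rod-side annular area A_ann = π/4 × (2.51² − 1.22²) = 3.779 in^2
Q = A × v

Q ≈ 1.88 gal/min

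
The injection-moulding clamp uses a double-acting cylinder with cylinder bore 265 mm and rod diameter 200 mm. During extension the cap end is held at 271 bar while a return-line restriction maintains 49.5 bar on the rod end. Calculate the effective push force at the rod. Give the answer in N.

Cap-side area A_cap = π/4 × (265 mm)² = 55150 mm^2
Rod-side annular area A_ann = π/4 × (265² − 200²) = 23740 mm^2
Net thrust = P_cap·A_cap − P_rod·A_ann = 1.495e6 N − 1.175e5 N

F ≈ 1.38e6 N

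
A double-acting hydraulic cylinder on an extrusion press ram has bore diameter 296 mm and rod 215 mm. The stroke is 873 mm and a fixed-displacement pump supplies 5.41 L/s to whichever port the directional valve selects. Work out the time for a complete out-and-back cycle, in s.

t ≈ 16.4 s

Cap-side area A_cap = π/4 × (296 mm)² = 68810 mm^2
Rod-side annular area A_ann = π/4 × (296² − 215²) = 32510 mm^2
t_ext = A_cap·L/Q = 11.10 s
t_ret = A_ann·L/Q = 5.246 s
t_cycle = t_ext + t_ret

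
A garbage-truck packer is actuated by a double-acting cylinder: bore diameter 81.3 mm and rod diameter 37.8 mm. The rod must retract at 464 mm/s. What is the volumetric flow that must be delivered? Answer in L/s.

Rod-side annular area A_ann = π/4 × (81.3² − 37.8²) = 4069 mm^2
Q = A × v

Q ≈ 1.89 L/s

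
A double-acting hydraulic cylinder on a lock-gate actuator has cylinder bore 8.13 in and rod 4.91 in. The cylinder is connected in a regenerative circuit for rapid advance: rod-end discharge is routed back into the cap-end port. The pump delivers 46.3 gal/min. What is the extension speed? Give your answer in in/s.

v ≈ 9.41 in/s

In regeneration the rod-end outflow joins the pump flow into the cap end, so the net volume the pump must supply per unit advance equals the rod cross-section area.
Rod cross-section A_rod = π/4 × (4.91 in)² = 18.93 in^2
v = Q_pump / A_rod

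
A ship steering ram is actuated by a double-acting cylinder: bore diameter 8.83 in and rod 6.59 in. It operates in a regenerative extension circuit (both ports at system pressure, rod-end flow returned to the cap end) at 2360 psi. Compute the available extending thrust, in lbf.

With equal pressure on both faces, forces on the annular region cancel; the net push is pressure × rod cross-section.
Rod cross-section A_rod = π/4 × (6.59 in)² = 34.11 in^2
F = P × A_rod

F ≈ 80500 lbf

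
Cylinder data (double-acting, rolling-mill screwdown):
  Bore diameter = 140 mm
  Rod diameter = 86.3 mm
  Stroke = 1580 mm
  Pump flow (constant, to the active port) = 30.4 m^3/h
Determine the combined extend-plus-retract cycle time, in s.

t ≈ 4.67 s

Cap-side area A_cap = π/4 × (140 mm)² = 15390 mm^2
Rod-side annular area A_ann = π/4 × (140² − 86.3²) = 9544 mm^2
t_ext = A_cap·L/Q = 2.880 s
t_ret = A_ann·L/Q = 1.786 s
t_cycle = t_ext + t_ret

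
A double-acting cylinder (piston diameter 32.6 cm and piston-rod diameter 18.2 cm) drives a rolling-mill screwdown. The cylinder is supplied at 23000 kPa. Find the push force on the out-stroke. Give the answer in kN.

Cap-side area A_cap = π/4 × (32.6 cm)² = 834.7 cm^2
F = P × A_cap = 23000 kPa × A_cap

F ≈ 1920 kN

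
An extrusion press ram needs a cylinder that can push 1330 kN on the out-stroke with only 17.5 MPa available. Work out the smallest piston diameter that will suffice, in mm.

D ≈ 311 mm

Extension force acts on the full piston face: F = P × (π/4)D².
D = √(4F / (πP)) = √(4 × 1330 kN / (π × 17.5 MPa))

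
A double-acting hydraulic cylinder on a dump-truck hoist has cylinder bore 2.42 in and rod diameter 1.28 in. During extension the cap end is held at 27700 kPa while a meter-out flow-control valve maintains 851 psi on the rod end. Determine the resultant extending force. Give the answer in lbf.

F ≈ 15700 lbf

Cap-side area A_cap = π/4 × (2.42 in)² = 4.600 in^2
Rod-side annular area A_ann = π/4 × (2.42² − 1.28²) = 3.313 in^2
Net thrust = P_cap·A_cap − P_rod·A_ann = 18480 lbf − 2819 lbf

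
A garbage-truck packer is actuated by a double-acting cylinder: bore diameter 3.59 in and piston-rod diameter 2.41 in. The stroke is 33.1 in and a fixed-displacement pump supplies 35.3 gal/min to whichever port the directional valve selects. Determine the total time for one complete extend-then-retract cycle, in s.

Cap-side area A_cap = π/4 × (3.59 in)² = 10.12 in^2
Rod-side annular area A_ann = π/4 × (3.59² − 2.41²) = 5.561 in^2
t_ext = A_cap·L/Q = 2.465 s
t_ret = A_ann·L/Q = 1.354 s
t_cycle = t_ext + t_ret

t ≈ 3.82 s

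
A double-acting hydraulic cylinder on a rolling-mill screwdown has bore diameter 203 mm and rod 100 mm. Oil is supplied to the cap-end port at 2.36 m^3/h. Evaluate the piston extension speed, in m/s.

Cap-side area A_cap = π/4 × (203 mm)² = 32370 mm^2
v = Q / A

v ≈ 0.0203 m/s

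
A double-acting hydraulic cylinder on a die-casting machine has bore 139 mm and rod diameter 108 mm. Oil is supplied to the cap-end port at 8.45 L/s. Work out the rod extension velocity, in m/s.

Cap-side area A_cap = π/4 × (139 mm)² = 15170 mm^2
v = Q / A

v ≈ 0.557 m/s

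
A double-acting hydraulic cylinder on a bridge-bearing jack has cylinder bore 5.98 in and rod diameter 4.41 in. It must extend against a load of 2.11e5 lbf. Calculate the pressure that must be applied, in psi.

Cap-side area A_cap = π/4 × (5.98 in)² = 28.09 in^2
P = F / A = 2.11e5 lbf / A

P ≈ 7510 psi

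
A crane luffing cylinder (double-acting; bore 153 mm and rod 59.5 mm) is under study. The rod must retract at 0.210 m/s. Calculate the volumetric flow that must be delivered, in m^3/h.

Q ≈ 11.8 m^3/h

Rod-side annular area A_ann = π/4 × (153² − 59.5²) = 15600 mm^2
Q = A × v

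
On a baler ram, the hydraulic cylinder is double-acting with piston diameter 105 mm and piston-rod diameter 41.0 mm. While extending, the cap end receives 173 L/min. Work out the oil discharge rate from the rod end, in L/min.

Cap-side area A_cap = π/4 × (105 mm)² = 8659 mm^2
Rod-side annular area A_ann = π/4 × (105² − 41.0²) = 7339 mm^2
Piston speed v = Q_in/A_cap; rod-end outflow Q_out = v × A_ann = Q_in × A_ann/A_cap.

Q_out ≈ 147 L/min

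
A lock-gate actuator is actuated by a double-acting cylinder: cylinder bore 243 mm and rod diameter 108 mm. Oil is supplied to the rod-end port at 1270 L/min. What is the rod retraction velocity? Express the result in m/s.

v ≈ 0.569 m/s

Rod-side annular area A_ann = π/4 × (243² − 108²) = 37220 mm^2
Flow into the rod-end port fills the annular volume.
v = Q / A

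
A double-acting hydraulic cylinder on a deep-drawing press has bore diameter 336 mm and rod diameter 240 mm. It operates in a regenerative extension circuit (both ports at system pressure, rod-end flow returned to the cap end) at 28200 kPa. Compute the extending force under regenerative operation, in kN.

F ≈ 1280 kN

With equal pressure on both faces, forces on the annular region cancel; the net push is pressure × rod cross-section.
Rod cross-section A_rod = π/4 × (240 mm)² = 45240 mm^2
F = P × A_rod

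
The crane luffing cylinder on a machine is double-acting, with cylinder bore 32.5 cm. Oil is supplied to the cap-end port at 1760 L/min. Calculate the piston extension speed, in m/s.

v ≈ 0.354 m/s

Cap-side area A_cap = π/4 × (32.5 cm)² = 829.6 cm^2
v = Q / A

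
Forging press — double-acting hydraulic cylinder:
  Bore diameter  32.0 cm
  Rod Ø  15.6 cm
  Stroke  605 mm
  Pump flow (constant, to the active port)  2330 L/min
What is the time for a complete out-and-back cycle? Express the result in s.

Cap-side area A_cap = π/4 × (32.0 cm)² = 804.2 cm^2
Rod-side annular area A_ann = π/4 × (32.0² − 15.6²) = 613.1 cm^2
t_ext = A_cap·L/Q = 1.253 s
t_ret = A_ann·L/Q = 0.9552 s
t_cycle = t_ext + t_ret

t ≈ 2.21 s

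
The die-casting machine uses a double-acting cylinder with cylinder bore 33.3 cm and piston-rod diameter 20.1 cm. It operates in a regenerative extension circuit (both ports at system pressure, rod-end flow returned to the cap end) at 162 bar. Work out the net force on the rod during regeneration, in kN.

F ≈ 514 kN

With equal pressure on both faces, forces on the annular region cancel; the net push is pressure × rod cross-section.
Rod cross-section A_rod = π/4 × (20.1 cm)² = 317.3 cm^2
F = P × A_rod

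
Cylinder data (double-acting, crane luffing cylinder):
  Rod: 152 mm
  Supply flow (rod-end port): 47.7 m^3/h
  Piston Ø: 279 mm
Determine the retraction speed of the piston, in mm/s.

v ≈ 308 mm/s

Rod-side annular area A_ann = π/4 × (279² − 152²) = 42990 mm^2
Flow into the rod-end port fills the annular volume.
v = Q / A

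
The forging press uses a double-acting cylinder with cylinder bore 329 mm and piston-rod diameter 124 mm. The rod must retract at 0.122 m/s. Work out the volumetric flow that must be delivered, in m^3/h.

Rod-side annular area A_ann = π/4 × (329² − 124²) = 72940 mm^2
Q = A × v

Q ≈ 32.0 m^3/h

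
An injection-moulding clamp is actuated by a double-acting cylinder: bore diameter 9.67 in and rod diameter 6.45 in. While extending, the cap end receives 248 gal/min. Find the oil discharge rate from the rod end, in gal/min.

Q_out ≈ 138 gal/min

Cap-side area A_cap = π/4 × (9.67 in)² = 73.44 in^2
Rod-side annular area A_ann = π/4 × (9.67² − 6.45²) = 40.77 in^2
Piston speed v = Q_in/A_cap; rod-end outflow Q_out = v × A_ann = Q_in × A_ann/A_cap.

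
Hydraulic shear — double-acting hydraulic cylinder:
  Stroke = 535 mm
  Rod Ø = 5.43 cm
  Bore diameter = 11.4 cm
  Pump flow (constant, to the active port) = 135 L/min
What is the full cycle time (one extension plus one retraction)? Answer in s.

Cap-side area A_cap = π/4 × (11.4 cm)² = 102.1 cm^2
Rod-side annular area A_ann = π/4 × (11.4² − 5.43²) = 78.91 cm^2
t_ext = A_cap·L/Q = 2.427 s
t_ret = A_ann·L/Q = 1.876 s
t_cycle = t_ext + t_ret

t ≈ 4.30 s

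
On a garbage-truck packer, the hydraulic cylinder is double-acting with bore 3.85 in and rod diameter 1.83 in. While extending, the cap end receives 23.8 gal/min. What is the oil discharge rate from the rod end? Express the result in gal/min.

Q_out ≈ 18.4 gal/min

Cap-side area A_cap = π/4 × (3.85 in)² = 11.64 in^2
Rod-side annular area A_ann = π/4 × (3.85² − 1.83²) = 9.011 in^2
Piston speed v = Q_in/A_cap; rod-end outflow Q_out = v × A_ann = Q_in × A_ann/A_cap.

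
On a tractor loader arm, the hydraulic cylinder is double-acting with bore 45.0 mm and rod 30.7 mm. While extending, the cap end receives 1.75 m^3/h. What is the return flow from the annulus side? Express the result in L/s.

Cap-side area A_cap = π/4 × (45.0 mm)² = 1590 mm^2
Rod-side annular area A_ann = π/4 × (45.0² − 30.7²) = 850.2 mm^2
Piston speed v = Q_in/A_cap; rod-end outflow Q_out = v × A_ann = Q_in × A_ann/A_cap.

Q_out ≈ 0.260 L/s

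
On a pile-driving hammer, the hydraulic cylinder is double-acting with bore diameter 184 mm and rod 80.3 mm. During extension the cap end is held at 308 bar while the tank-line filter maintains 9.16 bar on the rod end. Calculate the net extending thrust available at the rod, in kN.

F ≈ 799 kN

Cap-side area A_cap = π/4 × (184 mm)² = 26590 mm^2
Rod-side annular area A_ann = π/4 × (184² − 80.3²) = 21530 mm^2
Net thrust = P_cap·A_cap − P_rod·A_ann = 819.0 kN − 19.72 kN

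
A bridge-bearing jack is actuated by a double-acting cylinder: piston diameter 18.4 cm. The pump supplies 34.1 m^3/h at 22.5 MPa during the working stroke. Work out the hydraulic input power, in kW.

W ≈ 213 kW

Hydraulic power = P × Q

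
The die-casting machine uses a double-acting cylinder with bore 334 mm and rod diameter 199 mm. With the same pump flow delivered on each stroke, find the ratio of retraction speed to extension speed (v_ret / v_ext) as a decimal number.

Cap-side area A_cap = π/4 × (334 mm)² = 87620 mm^2
Rod-side annular area A_ann = π/4 × (334² − 199²) = 56510 mm^2
For equal Q, v ∝ 1/A, so v_ret/v_ext = A_cap/A_ann.

v_ret/v_ext ≈ 1.55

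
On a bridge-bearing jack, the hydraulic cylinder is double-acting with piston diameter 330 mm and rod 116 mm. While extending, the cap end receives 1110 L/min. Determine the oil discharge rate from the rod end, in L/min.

Q_out ≈ 973 L/min

Cap-side area A_cap = π/4 × (330 mm)² = 85530 mm^2
Rod-side annular area A_ann = π/4 × (330² − 116²) = 74960 mm^2
Piston speed v = Q_in/A_cap; rod-end outflow Q_out = v × A_ann = Q_in × A_ann/A_cap.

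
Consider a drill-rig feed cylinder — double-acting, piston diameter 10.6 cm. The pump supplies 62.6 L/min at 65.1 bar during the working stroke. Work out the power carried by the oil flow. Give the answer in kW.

W ≈ 6.79 kW

Hydraulic power = P × Q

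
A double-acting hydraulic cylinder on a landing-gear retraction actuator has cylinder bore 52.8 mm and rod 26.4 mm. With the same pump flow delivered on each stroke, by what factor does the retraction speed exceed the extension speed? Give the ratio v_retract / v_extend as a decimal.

v_ret/v_ext ≈ 1.33

Cap-side area A_cap = π/4 × (52.8 mm)² = 2190 mm^2
Rod-side annular area A_ann = π/4 × (52.8² − 26.4²) = 1642 mm^2
For equal Q, v ∝ 1/A, so v_ret/v_ext = A_cap/A_ann.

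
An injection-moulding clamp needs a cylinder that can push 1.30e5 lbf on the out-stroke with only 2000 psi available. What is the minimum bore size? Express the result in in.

Extension force acts on the full piston face: F = P × (π/4)D².
D = √(4F / (πP)) = √(4 × 1.30e5 lbf / (π × 2000 psi))

D ≈ 9.10 in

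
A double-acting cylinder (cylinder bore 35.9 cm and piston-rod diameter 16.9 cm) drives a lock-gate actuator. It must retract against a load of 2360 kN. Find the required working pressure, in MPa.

P ≈ 30.0 MPa

Rod-side annular area A_ann = π/4 × (35.9² − 16.9²) = 787.9 cm^2
Retraction: pressure acts on the annular area.
P = F / A = 2360 kN / A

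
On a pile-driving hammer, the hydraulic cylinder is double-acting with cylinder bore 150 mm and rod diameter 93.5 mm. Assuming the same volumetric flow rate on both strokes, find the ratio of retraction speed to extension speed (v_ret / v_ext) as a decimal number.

v_ret/v_ext ≈ 1.64

Cap-side area A_cap = π/4 × (150 mm)² = 17670 mm^2
Rod-side annular area A_ann = π/4 × (150² − 93.5²) = 10810 mm^2
For equal Q, v ∝ 1/A, so v_ret/v_ext = A_cap/A_ann.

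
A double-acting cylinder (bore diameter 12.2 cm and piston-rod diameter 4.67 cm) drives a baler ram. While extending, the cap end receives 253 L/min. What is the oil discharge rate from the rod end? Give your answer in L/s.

Q_out ≈ 3.60 L/s

Cap-side area A_cap = π/4 × (12.2 cm)² = 116.9 cm^2
Rod-side annular area A_ann = π/4 × (12.2² − 4.67²) = 99.77 cm^2
Piston speed v = Q_in/A_cap; rod-end outflow Q_out = v × A_ann = Q_in × A_ann/A_cap.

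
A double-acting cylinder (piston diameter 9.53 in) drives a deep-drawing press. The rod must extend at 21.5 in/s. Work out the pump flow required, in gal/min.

Cap-side area A_cap = π/4 × (9.53 in)² = 71.33 in^2
Q = A × v

Q ≈ 398 gal/min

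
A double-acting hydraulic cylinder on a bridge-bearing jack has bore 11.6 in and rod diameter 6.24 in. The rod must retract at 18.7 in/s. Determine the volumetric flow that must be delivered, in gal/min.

Q ≈ 365 gal/min

Rod-side annular area A_ann = π/4 × (11.6² − 6.24²) = 75.10 in^2
Q = A × v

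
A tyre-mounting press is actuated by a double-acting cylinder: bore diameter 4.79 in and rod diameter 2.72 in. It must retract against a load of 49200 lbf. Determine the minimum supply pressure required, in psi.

P ≈ 4030 psi

Rod-side annular area A_ann = π/4 × (4.79² − 2.72²) = 12.21 in^2
Retraction: pressure acts on the annular area.
P = F / A = 49200 lbf / A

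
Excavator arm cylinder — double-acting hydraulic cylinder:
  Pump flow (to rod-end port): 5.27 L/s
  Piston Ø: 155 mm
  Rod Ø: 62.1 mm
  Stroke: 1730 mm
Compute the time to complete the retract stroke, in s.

Rod-side annular area A_ann = π/4 × (155² − 62.1²) = 15840 mm^2
Swept volume V = A × L; t = V / Q = A·L / Q

t ≈ 5.20 s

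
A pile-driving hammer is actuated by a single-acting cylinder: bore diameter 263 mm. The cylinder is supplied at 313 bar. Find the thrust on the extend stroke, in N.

Cap-side area A_cap = π/4 × (263 mm)² = 54330 mm^2
F = P × A_cap = 313 bar × A_cap

F ≈ 1.70e6 N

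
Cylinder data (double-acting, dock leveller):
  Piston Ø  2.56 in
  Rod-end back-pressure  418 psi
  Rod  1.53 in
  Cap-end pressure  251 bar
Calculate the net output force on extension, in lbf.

F ≈ 17400 lbf

Cap-side area A_cap = π/4 × (2.56 in)² = 5.147 in^2
Rod-side annular area A_ann = π/4 × (2.56² − 1.53²) = 3.309 in^2
Net thrust = P_cap·A_cap − P_rod·A_ann = 18740 lbf − 1383 lbf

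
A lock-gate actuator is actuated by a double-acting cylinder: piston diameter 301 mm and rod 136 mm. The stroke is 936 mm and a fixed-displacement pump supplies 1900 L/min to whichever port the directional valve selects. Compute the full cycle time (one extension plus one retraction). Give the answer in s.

Cap-side area A_cap = π/4 × (301 mm)² = 71160 mm^2
Rod-side annular area A_ann = π/4 × (301² − 136²) = 56630 mm^2
t_ext = A_cap·L/Q = 2.103 s
t_ret = A_ann·L/Q = 1.674 s
t_cycle = t_ext + t_ret

t ≈ 3.78 s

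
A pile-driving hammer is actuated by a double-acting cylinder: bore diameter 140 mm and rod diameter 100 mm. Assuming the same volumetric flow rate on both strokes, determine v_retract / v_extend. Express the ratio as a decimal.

v_ret/v_ext ≈ 2.04

Cap-side area A_cap = π/4 × (140 mm)² = 15390 mm^2
Rod-side annular area A_ann = π/4 × (140² − 100²) = 7540 mm^2
For equal Q, v ∝ 1/A, so v_ret/v_ext = A_cap/A_ann.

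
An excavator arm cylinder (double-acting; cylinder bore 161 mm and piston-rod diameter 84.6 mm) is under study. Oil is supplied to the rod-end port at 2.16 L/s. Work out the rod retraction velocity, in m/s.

v ≈ 0.147 m/s

Rod-side annular area A_ann = π/4 × (161² − 84.6²) = 14740 mm^2
Flow into the rod-end port fills the annular volume.
v = Q / A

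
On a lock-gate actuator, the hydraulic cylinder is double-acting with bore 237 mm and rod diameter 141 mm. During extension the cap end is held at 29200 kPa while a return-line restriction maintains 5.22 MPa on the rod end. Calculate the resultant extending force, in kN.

F ≈ 1140 kN

Cap-side area A_cap = π/4 × (237 mm)² = 44120 mm^2
Rod-side annular area A_ann = π/4 × (237² − 141²) = 28500 mm^2
Net thrust = P_cap·A_cap − P_rod·A_ann = 1288 kN − 148.8 kN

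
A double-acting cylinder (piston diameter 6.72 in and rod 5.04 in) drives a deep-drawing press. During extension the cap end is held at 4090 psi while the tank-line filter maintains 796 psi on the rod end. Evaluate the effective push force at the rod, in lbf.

F ≈ 1.33e5 lbf

Cap-side area A_cap = π/4 × (6.72 in)² = 35.47 in^2
Rod-side annular area A_ann = π/4 × (6.72² − 5.04²) = 15.52 in^2
Net thrust = P_cap·A_cap − P_rod·A_ann = 1.451e5 lbf − 12350 lbf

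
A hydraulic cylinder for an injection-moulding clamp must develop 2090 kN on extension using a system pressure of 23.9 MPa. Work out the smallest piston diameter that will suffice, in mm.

D ≈ 334 mm

Extension force acts on the full piston face: F = P × (π/4)D².
D = √(4F / (πP)) = √(4 × 2090 kN / (π × 23.9 MPa))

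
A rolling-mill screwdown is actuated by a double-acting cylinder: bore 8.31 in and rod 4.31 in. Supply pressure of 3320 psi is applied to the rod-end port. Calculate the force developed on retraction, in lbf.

F ≈ 1.32e5 lbf

Rod-side annular area A_ann = π/4 × (8.31² − 4.31²) = 39.65 in^2
On retraction the pressure acts on the annular area (bore minus rod).
F = P × A_ann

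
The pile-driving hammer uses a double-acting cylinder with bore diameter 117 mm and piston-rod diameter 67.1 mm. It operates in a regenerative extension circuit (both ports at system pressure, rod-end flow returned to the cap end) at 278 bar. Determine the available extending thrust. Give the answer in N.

F ≈ 98300 N

With equal pressure on both faces, forces on the annular region cancel; the net push is pressure × rod cross-section.
Rod cross-section A_rod = π/4 × (67.1 mm)² = 3536 mm^2
F = P × A_rod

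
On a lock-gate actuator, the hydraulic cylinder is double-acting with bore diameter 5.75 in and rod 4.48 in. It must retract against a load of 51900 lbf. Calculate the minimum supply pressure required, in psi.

Rod-side annular area A_ann = π/4 × (5.75² − 4.48²) = 10.20 in^2
Retraction: pressure acts on the annular area.
P = F / A = 51900 lbf / A

P ≈ 5090 psi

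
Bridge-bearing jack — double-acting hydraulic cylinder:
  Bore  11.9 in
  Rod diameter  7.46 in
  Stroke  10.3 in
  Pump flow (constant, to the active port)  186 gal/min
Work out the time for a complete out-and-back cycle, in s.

Cap-side area A_cap = π/4 × (11.9 in)² = 111.2 in^2
Rod-side annular area A_ann = π/4 × (11.9² − 7.46²) = 67.51 in^2
t_ext = A_cap·L/Q = 1.600 s
t_ret = A_ann·L/Q = 0.9711 s
t_cycle = t_ext + t_ret

t ≈ 2.57 s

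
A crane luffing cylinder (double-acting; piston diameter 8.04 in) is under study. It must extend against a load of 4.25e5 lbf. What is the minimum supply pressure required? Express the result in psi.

P ≈ 8370 psi

Cap-side area A_cap = π/4 × (8.04 in)² = 50.77 in^2
P = F / A = 4.25e5 lbf / A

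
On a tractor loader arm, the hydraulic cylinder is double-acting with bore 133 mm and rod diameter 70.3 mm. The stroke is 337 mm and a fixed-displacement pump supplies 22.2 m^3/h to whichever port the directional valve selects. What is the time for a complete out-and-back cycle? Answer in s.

Cap-side area A_cap = π/4 × (133 mm)² = 13890 mm^2
Rod-side annular area A_ann = π/4 × (133² − 70.3²) = 10010 mm^2
t_ext = A_cap·L/Q = 0.7592 s
t_ret = A_ann·L/Q = 0.5471 s
t_cycle = t_ext + t_ret

t ≈ 1.31 s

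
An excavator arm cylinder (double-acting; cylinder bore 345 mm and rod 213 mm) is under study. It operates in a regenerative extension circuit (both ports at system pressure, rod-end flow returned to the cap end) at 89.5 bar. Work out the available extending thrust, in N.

F ≈ 3.19e5 N

With equal pressure on both faces, forces on the annular region cancel; the net push is pressure × rod cross-section.
Rod cross-section A_rod = π/4 × (213 mm)² = 35630 mm^2
F = P × A_rod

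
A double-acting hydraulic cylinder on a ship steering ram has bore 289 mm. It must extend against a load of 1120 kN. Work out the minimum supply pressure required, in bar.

P ≈ 171 bar

Cap-side area A_cap = π/4 × (289 mm)² = 65600 mm^2
P = F / A = 1120 kN / A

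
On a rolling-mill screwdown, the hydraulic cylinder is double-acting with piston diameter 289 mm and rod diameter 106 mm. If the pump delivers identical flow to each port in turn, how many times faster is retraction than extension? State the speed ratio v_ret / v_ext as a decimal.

v_ret/v_ext ≈ 1.16

Cap-side area A_cap = π/4 × (289 mm)² = 65600 mm^2
Rod-side annular area A_ann = π/4 × (289² − 106²) = 56770 mm^2
For equal Q, v ∝ 1/A, so v_ret/v_ext = A_cap/A_ann.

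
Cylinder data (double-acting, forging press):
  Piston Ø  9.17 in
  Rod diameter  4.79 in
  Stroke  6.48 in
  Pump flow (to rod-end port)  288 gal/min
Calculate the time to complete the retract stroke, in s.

Rod-side annular area A_ann = π/4 × (9.17² − 4.79²) = 48.02 in^2
Swept volume V = A × L; t = V / Q = A·L / Q

t ≈ 0.281 s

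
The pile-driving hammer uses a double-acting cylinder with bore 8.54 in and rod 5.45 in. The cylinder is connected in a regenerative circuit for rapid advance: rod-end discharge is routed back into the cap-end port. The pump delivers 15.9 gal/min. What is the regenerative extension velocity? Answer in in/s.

v ≈ 2.62 in/s

In regeneration the rod-end outflow joins the pump flow into the cap end, so the net volume the pump must supply per unit advance equals the rod cross-section area.
Rod cross-section A_rod = π/4 × (5.45 in)² = 23.33 in^2
v = Q_pump / A_rod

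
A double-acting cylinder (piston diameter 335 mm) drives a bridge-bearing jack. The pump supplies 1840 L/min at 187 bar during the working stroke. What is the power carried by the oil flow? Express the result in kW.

W ≈ 573 kW

Hydraulic power = P × Q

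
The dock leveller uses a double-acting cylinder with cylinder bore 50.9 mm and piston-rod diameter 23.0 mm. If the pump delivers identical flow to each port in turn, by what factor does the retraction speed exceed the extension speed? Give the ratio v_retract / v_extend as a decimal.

v_ret/v_ext ≈ 1.26

Cap-side area A_cap = π/4 × (50.9 mm)² = 2035 mm^2
Rod-side annular area A_ann = π/4 × (50.9² − 23.0²) = 1619 mm^2
For equal Q, v ∝ 1/A, so v_ret/v_ext = A_cap/A_ann.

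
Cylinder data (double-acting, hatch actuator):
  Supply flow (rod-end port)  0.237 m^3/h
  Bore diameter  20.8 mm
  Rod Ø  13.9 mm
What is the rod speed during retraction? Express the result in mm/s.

v ≈ 350 mm/s

Rod-side annular area A_ann = π/4 × (20.8² − 13.9²) = 188.0 mm^2
Flow into the rod-end port fills the annular volume.
v = Q / A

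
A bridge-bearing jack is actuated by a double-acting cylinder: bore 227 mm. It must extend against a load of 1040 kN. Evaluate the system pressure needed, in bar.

Cap-side area A_cap = π/4 × (227 mm)² = 40470 mm^2
P = F / A = 1040 kN / A

P ≈ 257 bar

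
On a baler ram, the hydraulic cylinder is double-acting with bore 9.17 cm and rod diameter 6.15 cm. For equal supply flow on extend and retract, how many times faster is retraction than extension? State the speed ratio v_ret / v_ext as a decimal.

Cap-side area A_cap = π/4 × (9.17 cm)² = 66.04 cm^2
Rod-side annular area A_ann = π/4 × (9.17² − 6.15²) = 36.34 cm^2
For equal Q, v ∝ 1/A, so v_ret/v_ext = A_cap/A_ann.

v_ret/v_ext ≈ 1.82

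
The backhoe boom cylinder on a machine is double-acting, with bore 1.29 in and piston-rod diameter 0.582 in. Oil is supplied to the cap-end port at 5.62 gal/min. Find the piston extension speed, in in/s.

v ≈ 16.6 in/s

Cap-side area A_cap = π/4 × (1.29 in)² = 1.307 in^2
v = Q / A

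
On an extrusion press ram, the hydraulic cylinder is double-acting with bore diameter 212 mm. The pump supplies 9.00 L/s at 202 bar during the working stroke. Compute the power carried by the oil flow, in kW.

W ≈ 182 kW

Hydraulic power = P × Q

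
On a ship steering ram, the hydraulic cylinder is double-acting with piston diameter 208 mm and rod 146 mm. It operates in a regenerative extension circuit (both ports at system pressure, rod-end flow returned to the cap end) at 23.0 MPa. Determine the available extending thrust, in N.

F ≈ 3.85e5 N

With equal pressure on both faces, forces on the annular region cancel; the net push is pressure × rod cross-section.
Rod cross-section A_rod = π/4 × (146 mm)² = 16740 mm^2
F = P × A_rod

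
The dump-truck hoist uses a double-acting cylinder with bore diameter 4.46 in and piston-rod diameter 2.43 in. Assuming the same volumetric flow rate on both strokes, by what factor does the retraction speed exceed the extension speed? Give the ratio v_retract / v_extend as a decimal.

v_ret/v_ext ≈ 1.42

Cap-side area A_cap = π/4 × (4.46 in)² = 15.62 in^2
Rod-side annular area A_ann = π/4 × (4.46² − 2.43²) = 10.99 in^2
For equal Q, v ∝ 1/A, so v_ret/v_ext = A_cap/A_ann.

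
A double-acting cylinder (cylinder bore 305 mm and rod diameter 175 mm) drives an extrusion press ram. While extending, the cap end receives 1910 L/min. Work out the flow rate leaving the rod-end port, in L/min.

Q_out ≈ 1280 L/min

Cap-side area A_cap = π/4 × (305 mm)² = 73060 mm^2
Rod-side annular area A_ann = π/4 × (305² − 175²) = 49010 mm^2
Piston speed v = Q_in/A_cap; rod-end outflow Q_out = v × A_ann = Q_in × A_ann/A_cap.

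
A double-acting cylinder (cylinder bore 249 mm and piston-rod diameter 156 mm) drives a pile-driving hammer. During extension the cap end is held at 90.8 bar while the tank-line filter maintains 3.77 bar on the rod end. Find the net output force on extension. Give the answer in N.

Cap-side area A_cap = π/4 × (249 mm)² = 48700 mm^2
Rod-side annular area A_ann = π/4 × (249² − 156²) = 29580 mm^2
Net thrust = P_cap·A_cap − P_rod·A_ann = 4.422e5 N − 11150 N

F ≈ 4.31e5 N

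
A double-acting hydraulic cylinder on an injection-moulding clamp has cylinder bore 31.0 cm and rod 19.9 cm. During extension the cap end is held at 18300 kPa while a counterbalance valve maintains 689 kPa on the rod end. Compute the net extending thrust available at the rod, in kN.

Cap-side area A_cap = π/4 × (31.0 cm)² = 754.8 cm^2
Rod-side annular area A_ann = π/4 × (31.0² − 19.9²) = 443.7 cm^2
Net thrust = P_cap·A_cap − P_rod·A_ann = 1381 kN − 30.57 kN

F ≈ 1350 kN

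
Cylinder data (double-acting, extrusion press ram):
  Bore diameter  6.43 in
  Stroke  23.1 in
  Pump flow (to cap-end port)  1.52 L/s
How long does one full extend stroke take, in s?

Cap-side area A_cap = π/4 × (6.43 in)² = 32.47 in^2
Swept volume V = A × L; t = V / Q = A·L / Q

t ≈ 8.09 s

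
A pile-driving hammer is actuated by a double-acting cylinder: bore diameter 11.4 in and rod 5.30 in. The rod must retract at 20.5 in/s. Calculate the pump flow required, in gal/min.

Rod-side annular area A_ann = π/4 × (11.4² − 5.30²) = 80.01 in^2
Q = A × v

Q ≈ 426 gal/min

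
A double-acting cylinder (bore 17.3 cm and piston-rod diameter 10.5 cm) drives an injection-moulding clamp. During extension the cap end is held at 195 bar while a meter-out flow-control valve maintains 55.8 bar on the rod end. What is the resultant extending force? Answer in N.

F ≈ 3.76e5 N

Cap-side area A_cap = π/4 × (17.3 cm)² = 235.1 cm^2
Rod-side annular area A_ann = π/4 × (17.3² − 10.5²) = 148.5 cm^2
Net thrust = P_cap·A_cap − P_rod·A_ann = 4.584e5 N − 82850 N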